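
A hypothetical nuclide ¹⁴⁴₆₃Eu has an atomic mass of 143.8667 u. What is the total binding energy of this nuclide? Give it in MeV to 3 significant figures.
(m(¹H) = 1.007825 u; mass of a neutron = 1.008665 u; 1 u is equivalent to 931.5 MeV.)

1240 MeV

The nucleus contains 63 protons and 144 − 63 = 81 neutrons.
Total constituent mass: 63 × 1.007825 + 81 × 1.008665 = 145.194840 u
Δm = 145.194840 − 143.8667 = 1.328140 u
Binding energy = Δm·c² = 1.328140 × 931.5 MeV/u = 1237.16 MeV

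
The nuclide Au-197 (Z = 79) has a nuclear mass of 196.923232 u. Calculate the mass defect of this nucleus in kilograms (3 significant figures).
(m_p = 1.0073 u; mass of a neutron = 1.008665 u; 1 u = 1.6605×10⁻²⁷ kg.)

Σm = 79·m_p + 118·m_n = 79.5767 + 119.022470 = 198.599170 u
Mass defect Δm = 198.599170 − 196.923232 = 1.675938 u
In SI units: 1.675938 u × 1.6605×10⁻²⁷ kg/u = 2.7829e-27 kg

2.78e-27 kg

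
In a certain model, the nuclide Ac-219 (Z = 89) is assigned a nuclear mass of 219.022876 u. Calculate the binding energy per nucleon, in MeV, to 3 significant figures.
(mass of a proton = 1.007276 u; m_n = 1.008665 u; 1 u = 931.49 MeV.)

Total constituent mass: 89 × 1.007276 + 130 × 1.008665 = 220.774014 u
The mass defect is 220.774014 − 219.022876 = 1.751138 u.
Binding energy = Δm·c² = 1.751138 × 931.49 MeV/u = 1631.17 MeV
Dividing by A = 219 gives 7.448 MeV per nucleon.

7.45 MeV/nucleon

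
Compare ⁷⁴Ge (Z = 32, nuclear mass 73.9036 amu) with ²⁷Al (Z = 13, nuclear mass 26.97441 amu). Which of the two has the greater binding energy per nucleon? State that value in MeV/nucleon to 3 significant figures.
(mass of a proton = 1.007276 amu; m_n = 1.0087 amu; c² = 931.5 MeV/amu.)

⁷⁴Ge; 8.74 MeV/nucleon

⁷⁴Ge: Σm = 32(1.007276) + 42(1.0087) = 74.598232 amu; Δm = 0.694632 amu; E_B = 647.05 MeV; E_B/A = 8.744 MeV
²⁷Al: Σm = 13(1.007276) + 14(1.0087) = 27.216388 amu; Δm = 0.241978 amu; E_B = 225.40 MeV; E_B/A = 8.348 MeV
⁷⁴Ge has the higher binding energy per nucleon, so it is the more tightly bound nucleus.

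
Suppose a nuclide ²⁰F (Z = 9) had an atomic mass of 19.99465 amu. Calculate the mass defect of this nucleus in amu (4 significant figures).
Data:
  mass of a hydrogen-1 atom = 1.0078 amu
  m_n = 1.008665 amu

0.1709 amu

Z = 9, so N = A − Z = 20 − 9 = 11.
Σm = 9·m(¹H) + 11·m_n = 9.0702 + 11.095315 = 20.165515 amu
Mass defect Δm = 20.165515 − 19.99465 = 0.170865 amu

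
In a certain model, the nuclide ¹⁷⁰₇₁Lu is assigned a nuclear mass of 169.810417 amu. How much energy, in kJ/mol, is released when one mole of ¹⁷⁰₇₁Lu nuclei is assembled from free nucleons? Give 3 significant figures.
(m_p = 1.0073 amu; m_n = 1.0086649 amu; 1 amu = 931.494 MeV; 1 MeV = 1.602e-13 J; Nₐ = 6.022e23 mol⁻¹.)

Mass of separated nucleons = 71(1.0073) + 99(1.0086649) = 71.5183 + 99.8578251 = 171.3761251 amu
Mass defect Δm = 171.3761251 − 169.810417 = 1.5657081 amu
Converting to energy: 1.5657081 amu × 931.494 MeV/amu = 1458.45 MeV
Per nucleus in joules: 1458.45 MeV × 1.602e-13 J/MeV = 2.3364e-10 J
Per mole: 2.3364e-10 J × 6.022e23 mol⁻¹ = 1.4070e+14 J/mol

1.41e+11 kJ/mol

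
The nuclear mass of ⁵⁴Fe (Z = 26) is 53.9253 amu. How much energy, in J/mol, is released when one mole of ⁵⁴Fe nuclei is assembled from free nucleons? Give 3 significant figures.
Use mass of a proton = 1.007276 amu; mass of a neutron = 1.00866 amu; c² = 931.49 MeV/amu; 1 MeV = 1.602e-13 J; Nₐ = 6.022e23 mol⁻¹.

4.55e+13 J/mol

Z = 26, so N = A − Z = 54 − 26 = 28.
Mass of separated nucleons = 26(1.007276) + 28(1.00866) = 26.189176 + 28.24248 = 54.431656 amu
The mass defect is 54.431656 − 53.9253 = 0.506356 amu.
Converting to energy: 0.506356 amu × 931.49 MeV/amu = 471.666 MeV
Per nucleus in joules: 471.666 MeV × 1.602e-13 J/MeV = 7.5561e-11 J
Per mole: 7.5561e-11 J × 6.022e23 mol⁻¹ = 4.5503e+13 J/mol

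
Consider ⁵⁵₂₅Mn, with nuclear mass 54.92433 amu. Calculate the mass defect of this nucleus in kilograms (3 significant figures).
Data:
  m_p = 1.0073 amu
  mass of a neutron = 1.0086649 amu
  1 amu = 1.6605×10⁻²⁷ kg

8.60e-28 kg

Σm = 25·m_p + 30·m_n = 25.1825 + 30.2599470 = 55.4424470 amu
The mass defect is 55.4424470 − 54.92433 = 0.5181170 amu.
In SI units: 0.5181170 amu × 1.6605×10⁻²⁷ kg/amu = 8.6033e-28 kg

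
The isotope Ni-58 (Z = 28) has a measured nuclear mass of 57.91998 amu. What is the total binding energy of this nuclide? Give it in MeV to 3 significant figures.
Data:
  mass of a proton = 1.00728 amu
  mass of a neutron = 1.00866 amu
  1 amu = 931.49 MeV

506 MeV

Total constituent mass: 28 × 1.00728 + 30 × 1.00866 = 58.46364 amu
Δm = 58.46364 − 57.91998 = 0.54366 amu
Binding energy = Δm·c² = 0.54366 × 931.49 MeV/amu = 506.414 MeV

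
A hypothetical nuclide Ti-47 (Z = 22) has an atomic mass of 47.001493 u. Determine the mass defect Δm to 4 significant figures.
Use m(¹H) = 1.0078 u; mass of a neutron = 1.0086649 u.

0.3867 u

Σm = 22·m(¹H) + 25·m_n = 22.1716 + 25.2166225 = 47.3882225 u
Mass defect Δm = 47.3882225 − 47.001493 = 0.3867295 u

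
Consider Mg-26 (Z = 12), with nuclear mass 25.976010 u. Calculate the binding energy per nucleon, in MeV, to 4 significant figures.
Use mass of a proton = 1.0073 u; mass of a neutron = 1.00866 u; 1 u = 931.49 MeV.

8.341 MeV/nucleon

The nucleus contains 12 protons and 26 − 12 = 14 neutrons.
Mass of separated nucleons = 12(1.0073) + 14(1.00866) = 12.0876 + 14.12124 = 26.20884 u
Mass defect Δm = 26.20884 − 25.976010 = 0.232830 u
Binding energy = Δm·c² = 0.232830 × 931.49 MeV/u = 216.8788 MeV
Dividing by A = 26 gives 8.341 MeV per nucleon.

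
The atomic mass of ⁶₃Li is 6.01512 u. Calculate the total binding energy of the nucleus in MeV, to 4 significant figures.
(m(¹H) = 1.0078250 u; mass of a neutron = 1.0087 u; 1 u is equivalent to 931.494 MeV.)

32.09 MeV

With 3 protons and 3 neutrons (A = 6):
Total constituent mass: 3 × 1.0078250 + 3 × 1.0087 = 6.0495750 u
Mass defect Δm = 6.0495750 − 6.01512 = 0.0344550 u
Converting to energy: 0.0344550 u × 931.494 MeV/u = 32.0946 MeV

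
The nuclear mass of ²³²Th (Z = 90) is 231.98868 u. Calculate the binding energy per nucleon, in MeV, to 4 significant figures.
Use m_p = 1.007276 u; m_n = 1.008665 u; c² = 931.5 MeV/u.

With 90 protons and 142 neutrons (A = 232):
Total constituent mass: 90 × 1.007276 + 142 × 1.008665 = 233.885270 u
Δm = 233.885270 − 231.98868 = 1.896590 u
Binding energy = Δm·c² = 1.896590 × 931.5 MeV/u = 1766.67 MeV
Per nucleon: 1766.67 / 232 = 7.615 MeV

7.615 MeV/nucleon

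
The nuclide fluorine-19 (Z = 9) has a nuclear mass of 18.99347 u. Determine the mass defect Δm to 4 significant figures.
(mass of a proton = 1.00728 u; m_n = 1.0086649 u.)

The nucleus contains 9 protons and 19 − 9 = 10 neutrons.
Σm = 9·m_p + 10·m_n = 9.06552 + 10.0866490 = 19.1521690 u
The mass defect is 19.1521690 − 18.99347 = 0.1586990 u.

0.1587 u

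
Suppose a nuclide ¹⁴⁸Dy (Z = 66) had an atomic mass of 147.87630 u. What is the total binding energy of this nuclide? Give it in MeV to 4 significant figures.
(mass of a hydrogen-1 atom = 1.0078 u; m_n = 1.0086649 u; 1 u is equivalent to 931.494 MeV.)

1257 MeV

With 66 protons and 82 neutrons (A = 148):
Total constituent mass: 66 × 1.0078 + 82 × 1.0086649 = 149.2253218 u
Δm = 149.2253218 − 147.87630 = 1.3490218 u
E_B = 1.3490218 × 931.494 = 1256.61 MeV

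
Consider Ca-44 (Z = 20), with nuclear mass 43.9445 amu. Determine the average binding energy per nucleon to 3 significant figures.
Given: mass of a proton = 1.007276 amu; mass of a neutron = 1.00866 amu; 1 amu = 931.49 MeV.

Z = 20, so N = A − Z = 44 − 20 = 24.
Total constituent mass: 20 × 1.007276 + 24 × 1.00866 = 44.353360 amu
Mass defect Δm = 44.353360 − 43.9445 = 0.408860 amu
Converting to energy: 0.408860 amu × 931.49 MeV/amu = 380.849 MeV
Dividing by A = 44 gives 8.656 MeV per nucleon.

8.66 MeV/nucleon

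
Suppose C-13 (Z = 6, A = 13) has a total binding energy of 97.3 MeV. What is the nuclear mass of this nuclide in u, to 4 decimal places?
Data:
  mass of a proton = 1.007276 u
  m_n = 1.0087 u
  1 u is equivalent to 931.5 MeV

Mass defect = 97.3 MeV / (931.5 MeV/u) = 0.104455 u
Constituent mass = 6(1.007276) + 7(1.0087) = 13.104556 u
Nuclear mass = 13.104556 − 0.104455 = 13.000101 u ≈ 13.0001 u (to 4 decimal places)

13.0001 u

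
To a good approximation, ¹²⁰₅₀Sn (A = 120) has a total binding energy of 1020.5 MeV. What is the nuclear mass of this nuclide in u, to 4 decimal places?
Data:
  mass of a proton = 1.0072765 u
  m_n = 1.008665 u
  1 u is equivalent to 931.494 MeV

Mass defect = 1020.5 MeV / (931.494 MeV/u) = 1.095552 u
Constituent mass = 50(1.0072765) + 70(1.008665) = 120.9703750 u
Nuclear mass = 120.9703750 − 1.095552 = 119.8748230 u ≈ 119.8748 u (to 4 decimal places)

119.8748 u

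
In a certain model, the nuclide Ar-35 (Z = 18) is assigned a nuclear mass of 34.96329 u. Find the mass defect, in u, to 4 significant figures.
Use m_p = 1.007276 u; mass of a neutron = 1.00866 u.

0.3149 u

With 18 protons and 17 neutrons (A = 35):
Total constituent mass: 18 × 1.007276 + 17 × 1.00866 = 35.278188 u
Mass defect Δm = 35.278188 − 34.96329 = 0.314898 u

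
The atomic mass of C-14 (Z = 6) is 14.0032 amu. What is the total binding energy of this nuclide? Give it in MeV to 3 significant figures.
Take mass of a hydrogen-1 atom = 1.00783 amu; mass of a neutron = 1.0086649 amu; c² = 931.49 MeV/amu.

105 MeV

Z = 6, so N = A − Z = 14 − 6 = 8.
Total constituent mass: 6 × 1.00783 + 8 × 1.0086649 = 14.1162992 amu
The mass defect is 14.1162992 − 14.0032 = 0.1130992 amu.
Binding energy = Δm·c² = 0.1130992 × 931.49 MeV/amu = 105.351 MeV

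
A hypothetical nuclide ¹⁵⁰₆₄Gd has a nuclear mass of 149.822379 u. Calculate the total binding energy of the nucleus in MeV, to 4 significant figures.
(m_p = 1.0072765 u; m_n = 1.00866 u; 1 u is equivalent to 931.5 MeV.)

1293 MeV

Z = 64, so N = A − Z = 150 − 64 = 86.
Total constituent mass: 64 × 1.0072765 + 86 × 1.00866 = 151.2104560 u
Mass defect Δm = 151.2104560 − 149.822379 = 1.3880770 u
Converting to energy: 1.3880770 u × 931.5 MeV/u = 1292.99 MeV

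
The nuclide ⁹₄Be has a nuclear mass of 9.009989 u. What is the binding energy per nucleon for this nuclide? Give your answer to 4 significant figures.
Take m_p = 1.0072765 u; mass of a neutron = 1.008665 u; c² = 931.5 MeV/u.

Total constituent mass: 4 × 1.0072765 + 5 × 1.008665 = 9.0724310 u
The mass defect is 9.0724310 − 9.009989 = 0.0624420 u.
E_B = 0.0624420 × 931.5 = 58.1647 MeV
Dividing by A = 9 gives 6.463 MeV per nucleon.

6.463 MeV/nucleon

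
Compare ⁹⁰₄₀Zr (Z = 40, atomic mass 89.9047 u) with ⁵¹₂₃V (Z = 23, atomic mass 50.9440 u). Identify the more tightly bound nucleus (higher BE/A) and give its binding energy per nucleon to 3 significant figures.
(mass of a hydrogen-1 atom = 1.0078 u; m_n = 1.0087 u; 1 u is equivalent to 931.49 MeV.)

⁵¹₂₃V; 8.75 MeV/nucleon

⁹⁰₄₀Zr: Σm = 40(1.0078) + 50(1.0087) = 90.7470 u; Δm = 0.8423 u; E_B = 784.59 MeV; E_B/A = 8.718 MeV
⁵¹₂₃V: Σm = 23(1.0078) + 28(1.0087) = 51.4230 u; Δm = 0.4790 u; E_B = 446.18 MeV; E_B/A = 8.749 MeV
⁵¹₂₃V has the higher binding energy per nucleon, so it is the more tightly bound nucleus.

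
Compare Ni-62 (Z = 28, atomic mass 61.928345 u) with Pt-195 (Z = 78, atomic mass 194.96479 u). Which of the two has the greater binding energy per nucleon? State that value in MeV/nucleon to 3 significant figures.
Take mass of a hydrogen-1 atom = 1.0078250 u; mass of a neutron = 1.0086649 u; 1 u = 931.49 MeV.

Ni-62; 8.79 MeV/nucleon

Ni-62: Σm = 28(1.0078250) + 34(1.0086649) = 62.5137066 u; Δm = 0.5853616 u; E_B = 545.258 MeV; E_B/A = 8.794 MeV
Pt-195: Σm = 78(1.0078250) + 117(1.0086649) = 196.6241433 u; Δm = 1.6593533 u; E_B = 1545.7 MeV; E_B/A = 7.927 MeV
Ni-62 has the higher binding energy per nucleon, so it is the more tightly bound nucleus.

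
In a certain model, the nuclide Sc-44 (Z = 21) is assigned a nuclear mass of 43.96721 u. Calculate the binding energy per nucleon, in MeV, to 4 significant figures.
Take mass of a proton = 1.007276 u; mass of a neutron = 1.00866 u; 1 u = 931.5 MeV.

Mass of separated nucleons = 21(1.007276) + 23(1.00866) = 21.152796 + 23.19918 = 44.351976 u
The mass defect is 44.351976 − 43.96721 = 0.384766 u.
Binding energy = Δm·c² = 0.384766 × 931.5 MeV/u = 358.410 MeV
Per nucleon: 358.410 / 44 = 8.146 MeV

8.146 MeV/nucleon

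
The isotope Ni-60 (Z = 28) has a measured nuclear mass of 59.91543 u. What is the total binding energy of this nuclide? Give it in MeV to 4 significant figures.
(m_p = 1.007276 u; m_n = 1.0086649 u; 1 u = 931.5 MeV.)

526.8 MeV

The nucleus contains 28 protons and 60 − 28 = 32 neutrons.
Σm = 28·m_p + 32·m_n = 28.203728 + 32.2772768 = 60.4810048 u
The mass defect is 60.4810048 − 59.91543 = 0.5655748 u.
Binding energy = Δm·c² = 0.5655748 × 931.5 MeV/u = 526.833 MeV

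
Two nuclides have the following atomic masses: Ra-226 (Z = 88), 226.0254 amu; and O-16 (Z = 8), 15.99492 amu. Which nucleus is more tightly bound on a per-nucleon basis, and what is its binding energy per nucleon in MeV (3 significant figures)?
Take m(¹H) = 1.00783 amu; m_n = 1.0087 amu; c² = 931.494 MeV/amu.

O-16; 7.99 MeV/nucleon

Ra-226: Σm = 88(1.00783) + 138(1.0087) = 227.88964 amu; Δm = 1.86424 amu; E_B = 1736.5 MeV; E_B/A = 7.684 MeV
O-16: Σm = 8(1.00783) + 8(1.0087) = 16.13224 amu; Δm = 0.13732 amu; E_B = 127.91276 MeV; E_B/A = 7.9945 MeV
O-16 has the higher binding energy per nucleon, so it is the more tightly bound nucleus.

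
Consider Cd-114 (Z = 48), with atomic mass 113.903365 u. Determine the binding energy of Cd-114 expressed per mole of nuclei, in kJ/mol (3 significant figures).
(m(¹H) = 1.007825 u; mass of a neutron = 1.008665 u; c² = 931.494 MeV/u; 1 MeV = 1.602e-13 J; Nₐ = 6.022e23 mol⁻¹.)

9.38e+10 kJ/mol

With 48 protons and 66 neutrons (A = 114):
Total constituent mass: 48 × 1.007825 + 66 × 1.008665 = 114.947490 u
Mass defect Δm = 114.947490 − 113.903365 = 1.044125 u
E_B = 1.044125 × 931.494 = 972.596 MeV
Per nucleus in joules: 972.596 MeV × 1.602e-13 J/MeV = 1.5581e-10 J
Per mole: 1.5581e-10 J × 6.022e23 mol⁻¹ = 9.3829e+13 J/mol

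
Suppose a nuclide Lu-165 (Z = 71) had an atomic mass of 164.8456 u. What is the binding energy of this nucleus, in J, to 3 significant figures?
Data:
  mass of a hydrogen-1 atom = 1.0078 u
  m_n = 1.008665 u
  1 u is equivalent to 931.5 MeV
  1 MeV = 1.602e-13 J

2.27e-10 J

The nucleus contains 71 protons and 165 − 71 = 94 neutrons.
Σm = 71·m(¹H) + 94·m_n = 71.5538 + 94.814510 = 166.368310 u
Δm = 166.368310 − 164.8456 = 1.522710 u
Binding energy = Δm·c² = 1.522710 × 931.5 MeV/u = 1418.40 MeV
In joules: 1418.40 MeV × 1.602e-13 J/MeV = 2.2723e-10 J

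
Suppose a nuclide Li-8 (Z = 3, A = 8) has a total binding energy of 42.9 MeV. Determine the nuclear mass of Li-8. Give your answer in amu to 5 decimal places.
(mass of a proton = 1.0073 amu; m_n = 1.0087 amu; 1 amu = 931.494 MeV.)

Mass defect = 42.9 MeV / (931.494 MeV/amu) = 0.04605505 amu
Constituent mass = 3(1.0073) + 5(1.0087) = 8.0654 amu
Nuclear mass = 8.0654 − 0.04605505 = 8.01934495 amu ≈ 8.01934 amu (to 5 decimal places)

8.01934 amu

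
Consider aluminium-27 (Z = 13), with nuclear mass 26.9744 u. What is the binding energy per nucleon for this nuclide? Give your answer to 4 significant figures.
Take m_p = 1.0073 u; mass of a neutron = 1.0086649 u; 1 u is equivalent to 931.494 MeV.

With 13 protons and 14 neutrons (A = 27):
Σm = 13·m_p + 14·m_n = 13.0949 + 14.1213086 = 27.2162086 u
Δm = 27.2162086 − 26.9744 = 0.2418086 u
Binding energy = Δm·c² = 0.2418086 × 931.494 MeV/u = 225.243 MeV
Per nucleon: 225.243 / 27 = 8.342 MeV

8.342 MeV/nucleon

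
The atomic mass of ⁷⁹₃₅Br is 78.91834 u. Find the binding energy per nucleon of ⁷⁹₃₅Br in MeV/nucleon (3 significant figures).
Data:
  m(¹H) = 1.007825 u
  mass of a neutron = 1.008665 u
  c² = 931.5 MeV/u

Z = 35, so N = A − Z = 79 − 35 = 44.
Total constituent mass: 35 × 1.007825 + 44 × 1.008665 = 79.655135 u
Mass defect Δm = 79.655135 − 78.91834 = 0.736795 u
E_B = 0.736795 × 931.5 = 686.325 MeV
Per nucleon: 686.325 / 79 = 8.688 MeV

8.69 MeV/nucleon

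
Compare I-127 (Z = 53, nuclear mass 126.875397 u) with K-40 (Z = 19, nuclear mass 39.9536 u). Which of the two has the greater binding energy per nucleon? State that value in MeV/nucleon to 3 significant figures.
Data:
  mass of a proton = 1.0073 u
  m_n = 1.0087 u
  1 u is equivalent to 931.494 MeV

K-40; 8.57 MeV/nucleon

I-127: Σm = 53(1.0073) + 74(1.0087) = 128.0307 u; Δm = 1.155303 u; E_B = 1076.2 MeV; E_B/A = 8.474 MeV
K-40: Σm = 19(1.0073) + 21(1.0087) = 40.3214 u; Δm = 0.3678 u; E_B = 342.60 MeV; E_B/A = 8.565 MeV
K-40 has the higher binding energy per nucleon, so it is the more tightly bound nucleus.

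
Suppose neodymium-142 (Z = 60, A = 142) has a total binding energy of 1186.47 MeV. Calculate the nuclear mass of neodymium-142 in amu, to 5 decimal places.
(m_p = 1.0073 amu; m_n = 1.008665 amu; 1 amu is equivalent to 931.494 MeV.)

141.87480 amu

Mass defect = 1186.47 MeV / (931.494 MeV/amu) = 1.2737280 amu
Constituent mass = 60(1.0073) + 82(1.008665) = 143.148530 amu
Nuclear mass = 143.148530 − 1.2737280 = 141.8748020 amu ≈ 141.87480 amu (to 5 decimal places)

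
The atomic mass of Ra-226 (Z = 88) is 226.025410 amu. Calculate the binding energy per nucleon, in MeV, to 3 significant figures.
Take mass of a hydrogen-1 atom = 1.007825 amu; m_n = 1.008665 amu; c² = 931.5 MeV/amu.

7.66 MeV/nucleon

The nucleus contains 88 protons and 226 − 88 = 138 neutrons.
Mass of separated nucleons = 88(1.007825) + 138(1.008665) = 88.688600 + 139.195770 = 227.884370 amu
The mass defect is 227.884370 − 226.025410 = 1.858960 amu.
E_B = 1.858960 × 931.5 = 1731.62 MeV
Dividing by A = 226 gives 7.662 MeV per nucleon.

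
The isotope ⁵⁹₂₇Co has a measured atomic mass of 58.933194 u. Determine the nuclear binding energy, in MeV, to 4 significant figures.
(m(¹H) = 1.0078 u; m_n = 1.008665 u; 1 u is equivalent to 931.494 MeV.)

Z = 27, so N = A − Z = 59 − 27 = 32.
Mass of separated nucleons = 27(1.0078) + 32(1.008665) = 27.2106 + 32.277280 = 59.487880 u
The mass defect is 59.487880 − 58.933194 = 0.554686 u.
Converting to energy: 0.554686 u × 931.494 MeV/u = 516.687 MeV

516.7 MeV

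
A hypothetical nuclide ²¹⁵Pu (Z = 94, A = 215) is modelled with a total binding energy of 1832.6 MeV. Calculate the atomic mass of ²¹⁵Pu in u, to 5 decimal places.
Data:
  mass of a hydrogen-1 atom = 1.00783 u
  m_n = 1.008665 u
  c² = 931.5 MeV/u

214.81712 u

Mass defect = 1832.6 MeV / (931.5 MeV/u) = 1.9673645 u
Constituent mass = 94(1.00783) + 121(1.008665) = 216.784485 u
Atomic mass = 216.784485 − 1.9673645 = 214.8171205 u ≈ 214.81712 u (to 5 decimal places)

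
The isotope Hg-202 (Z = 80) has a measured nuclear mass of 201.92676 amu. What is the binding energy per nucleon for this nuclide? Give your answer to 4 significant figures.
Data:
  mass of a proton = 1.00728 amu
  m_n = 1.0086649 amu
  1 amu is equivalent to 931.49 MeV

Z = 80, so N = A − Z = 202 − 80 = 122.
Mass of separated nucleons = 80(1.00728) + 122(1.0086649) = 80.58240 + 123.0571178 = 203.6395178 amu
Δm = 203.6395178 − 201.92676 = 1.7127578 amu
Converting to energy: 1.7127578 amu × 931.49 MeV/amu = 1595.42 MeV
Dividing by A = 202 gives 7.898 MeV per nucleon.

7.898 MeV/nucleon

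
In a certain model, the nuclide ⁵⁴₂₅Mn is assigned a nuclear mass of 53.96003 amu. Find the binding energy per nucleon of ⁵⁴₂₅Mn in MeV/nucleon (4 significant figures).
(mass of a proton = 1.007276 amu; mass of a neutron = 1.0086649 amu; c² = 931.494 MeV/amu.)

8.162 MeV/nucleon

Σm = 25·m_p + 29·m_n = 25.181900 + 29.2512821 = 54.4331821 amu
Mass defect Δm = 54.4331821 − 53.96003 = 0.4731521 amu
Converting to energy: 0.4731521 amu × 931.494 MeV/amu = 440.738 MeV
Dividing by A = 54 gives 8.162 MeV per nucleon.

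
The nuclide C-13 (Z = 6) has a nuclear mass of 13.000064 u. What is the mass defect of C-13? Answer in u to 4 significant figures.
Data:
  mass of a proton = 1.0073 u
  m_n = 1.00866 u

With 6 protons and 7 neutrons (A = 13):
Total constituent mass: 6 × 1.0073 + 7 × 1.00866 = 13.10442 u
Mass defect Δm = 13.10442 − 13.000064 = 0.104356 u

0.1044 u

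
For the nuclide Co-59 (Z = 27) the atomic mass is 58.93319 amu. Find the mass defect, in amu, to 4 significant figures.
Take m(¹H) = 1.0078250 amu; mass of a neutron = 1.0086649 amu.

0.5554 amu

Z = 27, so N = A − Z = 59 − 27 = 32.
Total constituent mass: 27 × 1.0078250 + 32 × 1.0086649 = 59.4885518 amu
Mass defect Δm = 59.4885518 − 58.93319 = 0.5553618 amu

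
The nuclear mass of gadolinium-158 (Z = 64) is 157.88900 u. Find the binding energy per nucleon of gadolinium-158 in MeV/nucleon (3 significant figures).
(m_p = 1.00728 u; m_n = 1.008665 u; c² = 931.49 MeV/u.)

8.20 MeV/nucleon

The nucleus contains 64 protons and 158 − 64 = 94 neutrons.
Σm = 64·m_p + 94·m_n = 64.46592 + 94.814510 = 159.280430 u
The mass defect is 159.280430 − 157.88900 = 1.391430 u.
Binding energy = Δm·c² = 1.391430 × 931.49 MeV/u = 1296.10 MeV
Per nucleon: 1296.10 / 158 = 8.203 MeV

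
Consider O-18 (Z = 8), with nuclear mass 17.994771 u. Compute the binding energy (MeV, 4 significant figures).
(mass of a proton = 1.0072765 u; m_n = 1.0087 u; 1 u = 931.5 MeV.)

Σm = 8·m_p + 10·m_n = 8.0582120 + 10.0870 = 18.1452120 u
Δm = 18.1452120 − 17.994771 = 0.1504410 u
Binding energy = Δm·c² = 0.1504410 × 931.5 MeV/u = 140.136 MeV

140.1 MeV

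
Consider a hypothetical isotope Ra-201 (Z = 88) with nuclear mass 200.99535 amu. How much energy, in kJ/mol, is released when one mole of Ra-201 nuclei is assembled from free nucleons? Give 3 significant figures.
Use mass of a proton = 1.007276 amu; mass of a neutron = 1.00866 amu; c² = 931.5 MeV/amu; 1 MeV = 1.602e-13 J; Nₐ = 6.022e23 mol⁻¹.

1.46e+11 kJ/mol

Z = 88, so N = A − Z = 201 − 88 = 113.
Total constituent mass: 88 × 1.007276 + 113 × 1.00866 = 202.618868 amu
The mass defect is 202.618868 − 200.99535 = 1.623518 amu.
Binding energy = Δm·c² = 1.623518 × 931.5 MeV/amu = 1512.31 MeV
Per nucleus in joules: 1512.31 MeV × 1.602e-13 J/MeV = 2.4227e-10 J
Per mole: 2.4227e-10 J × 6.022e23 mol⁻¹ = 1.4589e+14 J/mol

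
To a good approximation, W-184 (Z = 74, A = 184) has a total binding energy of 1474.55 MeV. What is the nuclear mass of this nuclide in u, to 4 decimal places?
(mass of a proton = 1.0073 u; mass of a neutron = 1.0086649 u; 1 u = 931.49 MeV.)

183.9103 u

Mass defect = 1474.55 MeV / (931.49 MeV/u) = 1.583001 u
Constituent mass = 74(1.0073) + 110(1.0086649) = 185.4933390 u
Nuclear mass = 185.4933390 − 1.583001 = 183.9103380 u ≈ 183.9103 u (to 4 decimal places)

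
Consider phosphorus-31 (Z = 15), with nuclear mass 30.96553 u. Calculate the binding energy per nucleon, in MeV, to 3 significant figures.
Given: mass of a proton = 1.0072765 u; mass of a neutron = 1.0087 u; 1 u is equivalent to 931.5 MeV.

8.50 MeV/nucleon

Mass of separated nucleons = 15(1.0072765) + 16(1.0087) = 15.1091475 + 16.1392 = 31.2483475 u
The mass defect is 31.2483475 − 30.96553 = 0.2828175 u.
Binding energy = Δm·c² = 0.2828175 × 931.5 MeV/u = 263.445 MeV
Per nucleon: 263.445 / 31 = 8.498 MeV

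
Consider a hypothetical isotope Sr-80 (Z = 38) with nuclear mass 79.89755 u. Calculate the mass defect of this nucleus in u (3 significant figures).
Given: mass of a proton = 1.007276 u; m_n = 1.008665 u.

The nucleus contains 38 protons and 80 − 38 = 42 neutrons.
Total constituent mass: 38 × 1.007276 + 42 × 1.008665 = 80.640418 u
Mass defect Δm = 80.640418 − 79.89755 = 0.742868 u

0.743 u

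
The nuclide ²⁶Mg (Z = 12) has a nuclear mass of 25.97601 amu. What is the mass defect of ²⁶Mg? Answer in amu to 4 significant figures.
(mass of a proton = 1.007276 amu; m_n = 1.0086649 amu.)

0.2326 amu

With 12 protons and 14 neutrons (A = 26):
Mass of separated nucleons = 12(1.007276) + 14(1.0086649) = 12.087312 + 14.1213086 = 26.2086206 amu
The mass defect is 26.2086206 − 25.97601 = 0.2326106 amu.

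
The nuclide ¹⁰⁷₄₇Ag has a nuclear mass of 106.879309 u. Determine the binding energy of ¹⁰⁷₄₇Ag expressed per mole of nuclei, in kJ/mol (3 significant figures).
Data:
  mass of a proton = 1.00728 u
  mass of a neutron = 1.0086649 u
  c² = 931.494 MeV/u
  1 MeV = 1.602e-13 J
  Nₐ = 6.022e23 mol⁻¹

Z = 47, so N = A − Z = 107 − 47 = 60.
Σm = 47·m_p + 60·m_n = 47.34216 + 60.5198940 = 107.8620540 u
Mass defect Δm = 107.8620540 − 106.879309 = 0.9827450 u
Converting to energy: 0.9827450 u × 931.494 MeV/u = 915.421 MeV
Per nucleus in joules: 915.421 MeV × 1.602e-13 J/MeV = 1.4665e-10 J
Per mole: 1.4665e-10 J × 6.022e23 mol⁻¹ = 8.8313e+13 J/mol

8.83e+10 kJ/mol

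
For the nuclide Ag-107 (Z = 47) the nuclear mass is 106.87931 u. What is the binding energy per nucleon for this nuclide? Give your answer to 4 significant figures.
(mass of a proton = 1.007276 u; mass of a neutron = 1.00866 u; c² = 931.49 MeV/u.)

8.551 MeV/nucleon

The nucleus contains 47 protons and 107 − 47 = 60 neutrons.
Σm = 47·m_p + 60·m_n = 47.341972 + 60.51960 = 107.861572 u
Mass defect Δm = 107.861572 − 106.87931 = 0.982262 u
Converting to energy: 0.982262 u × 931.49 MeV/u = 914.967 MeV
Dividing by A = 107 gives 8.551 MeV per nucleon.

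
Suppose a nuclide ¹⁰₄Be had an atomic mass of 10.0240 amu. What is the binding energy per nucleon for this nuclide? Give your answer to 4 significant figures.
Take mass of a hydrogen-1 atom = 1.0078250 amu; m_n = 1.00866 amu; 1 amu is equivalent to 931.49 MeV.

5.520 MeV/nucleon

The nucleus contains 4 protons and 10 − 4 = 6 neutrons.
Mass of separated nucleons = 4(1.0078250) + 6(1.00866) = 4.0313000 + 6.05196 = 10.0832600 amu
Δm = 10.0832600 − 10.0240 = 0.0592600 amu
Binding energy = Δm·c² = 0.0592600 × 931.49 MeV/amu = 55.2001 MeV
Dividing by A = 10 gives 5.520 MeV per nucleon.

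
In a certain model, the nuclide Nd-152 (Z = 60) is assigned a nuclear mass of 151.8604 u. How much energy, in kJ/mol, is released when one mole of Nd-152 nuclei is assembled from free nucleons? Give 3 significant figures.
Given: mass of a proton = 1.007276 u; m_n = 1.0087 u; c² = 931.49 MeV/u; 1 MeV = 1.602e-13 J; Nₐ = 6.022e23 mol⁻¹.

1.24e+11 kJ/mol

Mass of separated nucleons = 60(1.007276) + 92(1.0087) = 60.436560 + 92.8004 = 153.236960 u
Δm = 153.236960 − 151.8604 = 1.376560 u
Binding energy = Δm·c² = 1.376560 × 931.49 MeV/u = 1282.25 MeV
Per nucleus in joules: 1282.25 MeV × 1.602e-13 J/MeV = 2.0542e-10 J
Per mole: 2.0542e-10 J × 6.022e23 mol⁻¹ = 1.2370e+14 J/mol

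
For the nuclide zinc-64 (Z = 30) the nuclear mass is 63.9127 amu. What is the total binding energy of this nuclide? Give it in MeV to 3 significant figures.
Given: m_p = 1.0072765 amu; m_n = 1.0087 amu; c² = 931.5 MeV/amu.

Z = 30, so N = A − Z = 64 − 30 = 34.
Mass of separated nucleons = 30(1.0072765) + 34(1.0087) = 30.2182950 + 34.2958 = 64.5140950 amu
Δm = 64.5140950 − 63.9127 = 0.6013950 amu
Binding energy = Δm·c² = 0.6013950 × 931.5 MeV/amu = 560.199 MeV

560 MeV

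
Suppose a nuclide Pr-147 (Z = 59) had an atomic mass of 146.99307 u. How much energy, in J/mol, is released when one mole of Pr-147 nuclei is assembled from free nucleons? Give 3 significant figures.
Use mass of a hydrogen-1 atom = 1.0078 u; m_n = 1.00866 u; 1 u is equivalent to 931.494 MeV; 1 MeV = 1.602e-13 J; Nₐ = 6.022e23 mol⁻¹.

The nucleus contains 59 protons and 147 − 59 = 88 neutrons.
Mass of separated nucleons = 59(1.0078) + 88(1.00866) = 59.4602 + 88.76208 = 148.22228 u
Mass defect Δm = 148.22228 − 146.99307 = 1.22921 u
Binding energy = Δm·c² = 1.22921 × 931.494 MeV/u = 1145.00 MeV
Per nucleus in joules: 1145.00 MeV × 1.602e-13 J/MeV = 1.8343e-10 J
Per mole: 1.8343e-10 J × 6.022e23 mol⁻¹ = 1.1046e+14 J/mol

1.10e+14 J/mol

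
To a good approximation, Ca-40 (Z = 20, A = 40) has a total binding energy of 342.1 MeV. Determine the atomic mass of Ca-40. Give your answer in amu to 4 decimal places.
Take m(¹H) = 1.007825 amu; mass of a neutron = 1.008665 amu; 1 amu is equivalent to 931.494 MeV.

39.9625 amu

Mass defect = 342.1 MeV / (931.494 MeV/amu) = 0.367259 amu
Constituent mass = 20(1.007825) + 20(1.008665) = 40.329800 amu
Atomic mass = 40.329800 − 0.367259 = 39.962541 amu ≈ 39.9625 amu (to 4 decimal places)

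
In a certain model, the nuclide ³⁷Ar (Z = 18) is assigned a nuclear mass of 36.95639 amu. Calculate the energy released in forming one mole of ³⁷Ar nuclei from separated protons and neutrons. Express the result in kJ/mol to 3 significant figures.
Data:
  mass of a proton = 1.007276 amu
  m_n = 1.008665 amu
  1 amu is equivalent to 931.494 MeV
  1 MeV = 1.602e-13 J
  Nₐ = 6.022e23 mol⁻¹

Z = 18, so N = A − Z = 37 − 18 = 19.
Mass of separated nucleons = 18(1.007276) + 19(1.008665) = 18.130968 + 19.164635 = 37.295603 amu
Δm = 37.295603 − 36.95639 = 0.339213 amu
Binding energy = Δm·c² = 0.339213 × 931.494 MeV/amu = 315.975 MeV
Per nucleus in joules: 315.975 MeV × 1.602e-13 J/MeV = 5.0619e-11 J
Per mole: 5.0619e-11 J × 6.022e23 mol⁻¹ = 3.0483e+13 J/mol

3.05e+10 kJ/mol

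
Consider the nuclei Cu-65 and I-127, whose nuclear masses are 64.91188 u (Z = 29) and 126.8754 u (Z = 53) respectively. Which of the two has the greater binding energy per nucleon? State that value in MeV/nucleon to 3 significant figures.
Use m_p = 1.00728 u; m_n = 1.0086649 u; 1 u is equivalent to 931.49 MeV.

Cu-65; 8.76 MeV/nucleon

Cu-65: Σm = 29(1.00728) + 36(1.0086649) = 65.5230564 u; Δm = 0.6111764 u; E_B = 569.305 MeV; E_B/A = 8.759 MeV
I-127: Σm = 53(1.00728) + 74(1.0086649) = 128.0270426 u; Δm = 1.1516426 u; E_B = 1072.74 MeV; E_B/A = 8.447 MeV
Cu-65 has the higher binding energy per nucleon, so it is the more tightly bound nucleus.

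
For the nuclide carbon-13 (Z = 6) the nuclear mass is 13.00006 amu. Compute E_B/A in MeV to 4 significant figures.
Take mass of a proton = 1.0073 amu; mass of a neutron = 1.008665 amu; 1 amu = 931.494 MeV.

The nucleus contains 6 protons and 13 − 6 = 7 neutrons.
Mass of separated nucleons = 6(1.0073) + 7(1.008665) = 6.0438 + 7.060655 = 13.104455 amu
The mass defect is 13.104455 − 13.00006 = 0.104395 amu.
Converting to energy: 0.104395 amu × 931.494 MeV/amu = 97.2433 MeV
BE/A = 97.2433 MeV / 13 = 7.480 MeV/nucleon

7.480 MeV/nucleon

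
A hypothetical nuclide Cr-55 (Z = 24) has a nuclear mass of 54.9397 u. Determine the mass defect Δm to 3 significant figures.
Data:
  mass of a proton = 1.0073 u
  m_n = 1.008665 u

0.504 u

Mass of separated nucleons = 24(1.0073) + 31(1.008665) = 24.1752 + 31.268615 = 55.443815 u
The mass defect is 55.443815 − 54.9397 = 0.504115 u.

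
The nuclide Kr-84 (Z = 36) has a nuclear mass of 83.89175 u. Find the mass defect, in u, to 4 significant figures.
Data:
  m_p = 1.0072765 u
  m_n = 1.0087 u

0.7878 u

With 36 protons and 48 neutrons (A = 84):
Total constituent mass: 36 × 1.0072765 + 48 × 1.0087 = 84.6795540 u
The mass defect is 84.6795540 − 83.89175 = 0.7878040 u.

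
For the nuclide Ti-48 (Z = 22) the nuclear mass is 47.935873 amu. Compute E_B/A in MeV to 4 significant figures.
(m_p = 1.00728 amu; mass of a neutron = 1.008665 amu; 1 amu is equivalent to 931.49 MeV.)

8.725 MeV/nucleon

With 22 protons and 26 neutrons (A = 48):
Total constituent mass: 22 × 1.00728 + 26 × 1.008665 = 48.385450 amu
Mass defect Δm = 48.385450 − 47.935873 = 0.449577 amu
E_B = 0.449577 × 931.49 = 418.776 MeV
Per nucleon: 418.776 / 48 = 8.725 MeV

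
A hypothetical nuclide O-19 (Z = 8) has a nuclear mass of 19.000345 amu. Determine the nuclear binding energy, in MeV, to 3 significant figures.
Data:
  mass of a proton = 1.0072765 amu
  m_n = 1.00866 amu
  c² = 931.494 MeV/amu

143 MeV

Mass of separated nucleons = 8(1.0072765) + 11(1.00866) = 8.0582120 + 11.09526 = 19.1534720 amu
Mass defect Δm = 19.1534720 − 19.000345 = 0.1531270 amu
E_B = 0.1531270 × 931.494 = 142.637 MeV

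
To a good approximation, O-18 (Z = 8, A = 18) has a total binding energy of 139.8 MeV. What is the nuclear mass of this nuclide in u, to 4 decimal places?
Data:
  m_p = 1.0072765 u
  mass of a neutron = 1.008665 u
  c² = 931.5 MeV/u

17.9948 u

Mass defect = 139.8 MeV / (931.5 MeV/u) = 0.150081 u
Constituent mass = 8(1.0072765) + 10(1.008665) = 18.1448620 u
Nuclear mass = 18.1448620 − 0.150081 = 17.9947810 u ≈ 17.9948 u (to 4 decimal places)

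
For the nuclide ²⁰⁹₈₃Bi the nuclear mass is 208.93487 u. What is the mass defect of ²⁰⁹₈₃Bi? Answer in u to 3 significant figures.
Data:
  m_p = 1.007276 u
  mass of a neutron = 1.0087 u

The nucleus contains 83 protons and 209 − 83 = 126 neutrons.
Total constituent mass: 83 × 1.007276 + 126 × 1.0087 = 210.700108 u
Mass defect Δm = 210.700108 − 208.93487 = 1.765238 u

1.77 u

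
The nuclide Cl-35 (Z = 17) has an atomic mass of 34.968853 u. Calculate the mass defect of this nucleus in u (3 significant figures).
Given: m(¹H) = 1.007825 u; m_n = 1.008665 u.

The nucleus contains 17 protons and 35 − 17 = 18 neutrons.
Mass of separated nucleons = 17(1.007825) + 18(1.008665) = 17.133025 + 18.155970 = 35.288995 u
Mass defect Δm = 35.288995 − 34.968853 = 0.320142 u

0.320 u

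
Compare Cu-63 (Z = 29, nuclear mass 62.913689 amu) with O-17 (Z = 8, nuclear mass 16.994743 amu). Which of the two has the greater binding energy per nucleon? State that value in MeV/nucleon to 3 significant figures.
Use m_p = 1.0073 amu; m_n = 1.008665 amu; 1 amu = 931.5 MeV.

Cu-63: Σm = 29(1.0073) + 34(1.008665) = 63.506310 amu; Δm = 0.592621 amu; E_B = 552.03 MeV; E_B/A = 8.762 MeV
O-17: Σm = 8(1.0073) + 9(1.008665) = 17.136385 amu; Δm = 0.141642 amu; E_B = 131.94 MeV; E_B/A = 7.761 MeV
Cu-63 has the higher binding energy per nucleon, so it is the more tightly bound nucleus.

Cu-63; 8.76 MeV/nucleon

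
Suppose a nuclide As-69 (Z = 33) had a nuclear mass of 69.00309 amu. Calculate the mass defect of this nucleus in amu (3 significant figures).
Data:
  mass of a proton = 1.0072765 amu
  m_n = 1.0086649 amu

0.549 amu

Z = 33, so N = A − Z = 69 − 33 = 36.
Mass of separated nucleons = 33(1.0072765) + 36(1.0086649) = 33.2401245 + 36.3119364 = 69.5520609 amu
The mass defect is 69.5520609 − 69.00309 = 0.5489709 amu.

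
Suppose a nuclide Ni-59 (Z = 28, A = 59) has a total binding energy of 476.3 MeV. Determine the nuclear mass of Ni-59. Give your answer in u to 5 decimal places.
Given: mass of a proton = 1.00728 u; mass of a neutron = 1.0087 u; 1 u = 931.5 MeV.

Mass defect = 476.3 MeV / (931.5 MeV/u) = 0.5113258 u
Constituent mass = 28(1.00728) + 31(1.0087) = 59.47354 u
Nuclear mass = 59.47354 − 0.5113258 = 58.9622142 u ≈ 58.96221 u (to 5 decimal places)

58.96221 u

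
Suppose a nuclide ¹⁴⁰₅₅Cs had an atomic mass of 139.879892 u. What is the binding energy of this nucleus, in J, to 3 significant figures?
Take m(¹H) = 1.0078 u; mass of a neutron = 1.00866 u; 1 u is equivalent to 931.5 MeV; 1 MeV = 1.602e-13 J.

1.92e-10 J

With 55 protons and 85 neutrons (A = 140):
Mass of separated nucleons = 55(1.0078) + 85(1.00866) = 55.4290 + 85.73610 = 141.16510 u
Mass defect Δm = 141.16510 − 139.879892 = 1.285208 u
Converting to energy: 1.285208 u × 931.5 MeV/u = 1197.17 MeV
In joules: 1197.17 MeV × 1.602e-13 J/MeV = 1.9179e-10 J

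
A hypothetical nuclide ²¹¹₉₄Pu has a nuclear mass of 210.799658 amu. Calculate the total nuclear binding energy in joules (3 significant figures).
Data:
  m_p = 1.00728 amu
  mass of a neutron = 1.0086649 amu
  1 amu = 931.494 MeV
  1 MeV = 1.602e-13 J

2.83e-10 J

Total constituent mass: 94 × 1.00728 + 117 × 1.0086649 = 212.6981133 amu
Δm = 212.6981133 − 210.799658 = 1.8984553 amu
Converting to energy: 1.8984553 amu × 931.494 MeV/amu = 1768.40 MeV
In joules: 1768.40 MeV × 1.602e-13 J/MeV = 2.8330e-10 J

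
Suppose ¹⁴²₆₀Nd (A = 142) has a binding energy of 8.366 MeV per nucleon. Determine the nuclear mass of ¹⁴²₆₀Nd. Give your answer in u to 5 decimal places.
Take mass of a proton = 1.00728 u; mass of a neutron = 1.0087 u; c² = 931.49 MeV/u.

141.87485 u

Total binding energy = 142 × 8.366 = 1187.972 MeV
Mass defect = 1187.972 MeV / (931.49 MeV/u) = 1.2753460 u
Constituent mass = 60(1.00728) + 82(1.0087) = 143.15020 u
Nuclear mass = 143.15020 − 1.2753460 = 141.8748540 u ≈ 141.87485 u (to 5 decimal places)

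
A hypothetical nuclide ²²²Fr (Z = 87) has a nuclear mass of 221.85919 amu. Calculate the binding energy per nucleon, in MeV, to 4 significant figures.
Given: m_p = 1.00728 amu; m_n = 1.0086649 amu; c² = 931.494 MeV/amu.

8.157 MeV/nucleon

The nucleus contains 87 protons and 222 − 87 = 135 neutrons.
Mass of separated nucleons = 87(1.00728) + 135(1.0086649) = 87.63336 + 136.1697615 = 223.8031215 amu
Δm = 223.8031215 − 221.85919 = 1.9439315 amu
Converting to energy: 1.9439315 amu × 931.494 MeV/amu = 1810.76 MeV
Per nucleon: 1810.76 / 222 = 8.157 MeV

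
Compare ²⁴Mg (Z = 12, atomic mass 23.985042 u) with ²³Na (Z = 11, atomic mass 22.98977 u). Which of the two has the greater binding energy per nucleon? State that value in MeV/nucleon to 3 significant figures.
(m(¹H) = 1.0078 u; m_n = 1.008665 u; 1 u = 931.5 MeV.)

²⁴Mg; 8.25 MeV/nucleon

²⁴Mg: Σm = 12(1.0078) + 12(1.008665) = 24.197580 u; Δm = 0.212538 u; E_B = 197.98 MeV; E_B/A = 8.249 MeV
²³Na: Σm = 11(1.0078) + 12(1.008665) = 23.189780 u; Δm = 0.200010 u; E_B = 186.31 MeV; E_B/A = 8.100 MeV
²⁴Mg has the higher binding energy per nucleon, so it is the more tightly bound nucleus.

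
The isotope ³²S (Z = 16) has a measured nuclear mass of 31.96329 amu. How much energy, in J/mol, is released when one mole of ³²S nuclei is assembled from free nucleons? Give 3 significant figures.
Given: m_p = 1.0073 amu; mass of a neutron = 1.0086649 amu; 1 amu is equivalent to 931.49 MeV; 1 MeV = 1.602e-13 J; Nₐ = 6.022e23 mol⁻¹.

Total constituent mass: 16 × 1.0073 + 16 × 1.0086649 = 32.2554384 amu
Mass defect Δm = 32.2554384 − 31.96329 = 0.2921484 amu
Converting to energy: 0.2921484 amu × 931.49 MeV/amu = 272.133 MeV
Per nucleus in joules: 272.133 MeV × 1.602e-13 J/MeV = 4.3596e-11 J
Per mole: 4.3596e-11 J × 6.022e23 mol⁻¹ = 2.6254e+13 J/mol

2.63e+13 J/mol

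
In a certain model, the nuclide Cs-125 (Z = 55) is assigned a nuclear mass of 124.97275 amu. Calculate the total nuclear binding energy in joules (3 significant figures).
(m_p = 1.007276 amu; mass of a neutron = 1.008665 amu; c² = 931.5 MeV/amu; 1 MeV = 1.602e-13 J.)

Z = 55, so N = A − Z = 125 − 55 = 70.
Mass of separated nucleons = 55(1.007276) + 70(1.008665) = 55.400180 + 70.606550 = 126.006730 amu
The mass defect is 126.006730 − 124.97275 = 1.033980 amu.
Converting to energy: 1.033980 amu × 931.5 MeV/amu = 963.152 MeV
In joules: 963.152 MeV × 1.602e-13 J/MeV = 1.5430e-10 J

1.54e-10 J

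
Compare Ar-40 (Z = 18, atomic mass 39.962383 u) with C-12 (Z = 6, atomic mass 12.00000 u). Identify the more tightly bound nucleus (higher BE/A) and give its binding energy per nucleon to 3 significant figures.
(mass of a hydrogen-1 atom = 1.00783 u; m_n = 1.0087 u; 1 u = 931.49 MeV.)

Ar-40; 8.62 MeV/nucleon

Ar-40: Σm = 18(1.00783) + 22(1.0087) = 40.33234 u; Δm = 0.369957 u; E_B = 344.61 MeV; E_B/A = 8.615 MeV
C-12: Σm = 6(1.00783) + 6(1.0087) = 12.09918 u; Δm = 0.09918 u; E_B = 92.385 MeV; E_B/A = 7.699 MeV
Ar-40 has the higher binding energy per nucleon, so it is the more tightly bound nucleus.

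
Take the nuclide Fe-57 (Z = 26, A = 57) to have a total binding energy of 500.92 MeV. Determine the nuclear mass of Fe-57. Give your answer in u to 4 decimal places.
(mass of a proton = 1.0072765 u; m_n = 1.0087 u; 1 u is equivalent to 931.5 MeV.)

Mass defect = 500.92 MeV / (931.5 MeV/u) = 0.537756 u
Constituent mass = 26(1.0072765) + 31(1.0087) = 57.4588890 u
Nuclear mass = 57.4588890 − 0.537756 = 56.9211330 u ≈ 56.9211 u (to 4 decimal places)

56.9211 u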